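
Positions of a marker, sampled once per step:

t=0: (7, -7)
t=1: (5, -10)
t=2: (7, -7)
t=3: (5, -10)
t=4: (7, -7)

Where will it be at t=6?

The jumps are (-2, -3), (+2, +3), (-2, -3), (+2, +3) — a geometric progression with ratio -1.
step 5: (7, -7) + (-2, -3) → (5, -10)
step 6: (5, -10) + (+2, +3) → (7, -7)

(7, -7)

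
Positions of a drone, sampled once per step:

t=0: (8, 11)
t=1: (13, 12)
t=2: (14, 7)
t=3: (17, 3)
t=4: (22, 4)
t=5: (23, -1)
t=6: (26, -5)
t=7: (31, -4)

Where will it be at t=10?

(40, -12)

Differencing gives (+5, +1), (+1, -5), (+3, -4), (+5, +1), (+1, -5), (+3, -4), (+5, +1). This is the pattern (+5, +1), (+1, -5), (+3, -4) repeated.
step 8: apply (+1, -5) → (32, -9)
step 9: apply (+3, -4) → (35, -13)
step 10: apply (+5, +1) → (40, -12)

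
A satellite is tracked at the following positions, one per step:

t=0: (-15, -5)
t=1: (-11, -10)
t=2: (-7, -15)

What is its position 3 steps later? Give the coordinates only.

(5, -30)

Each step adds (+4, -5) to the position.
step 3: (-7, -15) + (+4, -5) → (-3, -20)
step 4: (-3, -20) + (+4, -5) → (1, -25)
step 5: (1, -25) + (+4, -5) → (5, -30)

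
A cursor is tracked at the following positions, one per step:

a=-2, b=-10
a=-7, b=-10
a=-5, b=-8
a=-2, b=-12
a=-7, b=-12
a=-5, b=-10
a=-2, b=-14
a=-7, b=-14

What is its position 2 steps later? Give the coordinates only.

a=-2, b=-16

Differencing gives (-5, +0), (+2, +2), (+3, -4), (-5, +0), (+2, +2), (+3, -4), (-5, +0). This is the pattern (-5, +0), (+2, +2), (+3, -4) repeated.
step 8: apply (+2, +2) → a=-5, b=-12
step 9: apply (+3, -4) → a=-2, b=-16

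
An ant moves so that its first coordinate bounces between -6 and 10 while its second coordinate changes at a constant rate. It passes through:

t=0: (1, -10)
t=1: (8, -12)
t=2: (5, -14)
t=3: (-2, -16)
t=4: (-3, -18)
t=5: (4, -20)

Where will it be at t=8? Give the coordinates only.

The first coordinate reflects between -6 and 10, moving 7 per step.
  step 6: 4 → 9
  step 7: 9 → 2
  step 8: 2 → -5
The second coordinate changes by -2 each step: at step 8 it is -26.

(-5, -26)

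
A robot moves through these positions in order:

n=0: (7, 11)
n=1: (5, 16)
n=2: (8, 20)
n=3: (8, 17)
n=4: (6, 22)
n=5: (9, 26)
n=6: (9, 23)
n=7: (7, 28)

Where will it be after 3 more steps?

(8, 34)

Step-to-step displacements: (-2, +5), (+3, +4), (+0, -3), (-2, +5), (+3, +4), (+0, -3), (-2, +5) — a repeating cycle of length 3.
step 8: apply (+3, +4) → (10, 32)
step 9: apply (+0, -3) → (10, 29)
step 10: apply (-2, +5) → (8, 34)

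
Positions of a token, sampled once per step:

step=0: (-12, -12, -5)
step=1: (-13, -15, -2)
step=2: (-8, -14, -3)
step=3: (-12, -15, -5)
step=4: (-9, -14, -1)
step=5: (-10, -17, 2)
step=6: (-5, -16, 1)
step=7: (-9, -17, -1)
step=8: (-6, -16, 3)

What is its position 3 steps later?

Differencing gives (-1, -3, +3), (+5, +1, -1), (-4, -1, -2), (+3, +1, +4), (-1, -3, +3), (+5, +1, -1), (-4, -1, -2), (+3, +1, +4). This is the pattern (-1, -3, +3), (+5, +1, -1), (-4, -1, -2), (+3, +1, +4) repeated.
step 9: apply (-1, -3, +3) → (-7, -19, 6)
step 10: apply (+5, +1, -1) → (-2, -18, 5)
step 11: apply (-4, -1, -2) → (-6, -19, 3)

(-6, -19, 3)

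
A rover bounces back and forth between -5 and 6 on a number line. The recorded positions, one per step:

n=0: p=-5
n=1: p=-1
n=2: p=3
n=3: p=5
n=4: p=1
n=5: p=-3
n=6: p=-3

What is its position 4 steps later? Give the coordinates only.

p=-1

The value travels 4 per step and bounces off the walls at -5 and 6.
  step 7: -3 → 1
  step 8: 1 → 5
  step 9: 5 → 3
  step 10: 3 → -1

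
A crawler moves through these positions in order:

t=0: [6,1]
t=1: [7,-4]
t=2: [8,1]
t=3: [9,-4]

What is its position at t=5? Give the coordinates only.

[11,-4]

First: linear, +1 per step → 11 at step 5.
Second: cycles through 1, -4 every 2 steps. Step 5 lands at position 1 of the cycle → -4.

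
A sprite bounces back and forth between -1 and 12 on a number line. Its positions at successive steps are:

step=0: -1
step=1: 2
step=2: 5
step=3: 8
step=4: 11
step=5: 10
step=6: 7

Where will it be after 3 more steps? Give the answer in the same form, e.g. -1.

0

The value reflects between -1 and 12, moving 3 per step.
  step 7: 7 → 4
  step 8: 4 → 1
  step 9: 1 → 0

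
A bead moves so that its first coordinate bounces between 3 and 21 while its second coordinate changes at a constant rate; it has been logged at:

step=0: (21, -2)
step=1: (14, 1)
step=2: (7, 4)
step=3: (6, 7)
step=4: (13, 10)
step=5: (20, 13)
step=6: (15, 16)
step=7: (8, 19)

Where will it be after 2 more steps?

(12, 25)

The first coordinate travels 7 per step and bounces off the walls at 3 and 21.
  step 8: 8 → 5
  step 9: 5 → 12
The second coordinate changes by +3 each step: at step 9 it is 25.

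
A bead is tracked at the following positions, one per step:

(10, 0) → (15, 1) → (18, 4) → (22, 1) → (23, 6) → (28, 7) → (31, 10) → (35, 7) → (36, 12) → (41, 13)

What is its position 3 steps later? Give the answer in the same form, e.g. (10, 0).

Differencing gives (+5, +1), (+3, +3), (+4, -3), (+1, +5), (+5, +1), (+3, +3), (+4, -3), (+1, +5), (+5, +1). This is the pattern (+5, +1), (+3, +3), (+4, -3), (+1, +5) repeated.
step 10: apply (+3, +3) → (44, 16)
step 11: apply (+4, -3) → (48, 13)
step 12: apply (+1, +5) → (49, 18)

(49, 18)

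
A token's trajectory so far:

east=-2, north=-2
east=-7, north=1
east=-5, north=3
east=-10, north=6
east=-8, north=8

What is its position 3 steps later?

east=-16, north=16

The moves between consecutive positions are (-5,+3), (+2,+2), (-5,+3), (+2,+2); they repeat the 2-cycle [(-5,+3), (+2,+2)].
step 5: apply (-5,+3) → east=-13, north=11
step 6: apply (+2,+2) → east=-11, north=13
step 7: apply (-5,+3) → east=-16, north=16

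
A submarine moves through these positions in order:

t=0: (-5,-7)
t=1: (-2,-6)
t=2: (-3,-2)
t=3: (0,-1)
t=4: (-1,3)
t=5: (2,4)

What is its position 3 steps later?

Step-to-step displacements: (+3,+1), (-1,+4), (+3,+1), (-1,+4), (+3,+1) — a repeating cycle of length 2.
step 6: apply (-1,+4) → (1,8)
step 7: apply (+3,+1) → (4,9)
step 8: apply (-1,+4) → (3,13)

(3,13)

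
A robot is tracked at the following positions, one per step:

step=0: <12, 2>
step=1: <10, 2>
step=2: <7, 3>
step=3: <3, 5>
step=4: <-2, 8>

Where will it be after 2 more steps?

<-15, 17>

First differences are <-2, +0>, <-3, +1>, <-4, +2>, <-5, +3>; their common second difference is <-1, +1> (constant acceleration).
step 5: <-2, 8> + <-6, +4> → <-8, 12>
step 6: <-8, 12> + <-7, +5> → <-15, 17>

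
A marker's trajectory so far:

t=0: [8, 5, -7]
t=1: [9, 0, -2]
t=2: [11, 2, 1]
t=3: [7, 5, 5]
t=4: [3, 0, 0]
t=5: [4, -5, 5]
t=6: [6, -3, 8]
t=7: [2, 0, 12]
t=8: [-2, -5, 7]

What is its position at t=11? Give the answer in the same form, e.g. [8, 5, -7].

[-3, -5, 19]

Step-to-step displacements: [+1, -5, +5], [+2, +2, +3], [-4, +3, +4], [-4, -5, -5], [+1, -5, +5], [+2, +2, +3], [-4, +3, +4], [-4, -5, -5] — a repeating cycle of length 4.
step 9: apply [+1, -5, +5] → [-1, -10, 12]
step 10: apply [+2, +2, +3] → [1, -8, 15]
step 11: apply [-4, +3, +4] → [-3, -5, 19]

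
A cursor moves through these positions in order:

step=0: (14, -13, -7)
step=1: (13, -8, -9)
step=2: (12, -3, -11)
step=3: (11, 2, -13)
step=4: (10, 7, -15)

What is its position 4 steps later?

(6, 27, -23)

Each step adds (-1, +5, -2) to the position.
step 5: (10, 7, -15) + (-1, +5, -2) → (9, 12, -17)
step 6: (9, 12, -17) + (-1, +5, -2) → (8, 17, -19)
step 7: (8, 17, -19) + (-1, +5, -2) → (7, 22, -21)
step 8: (7, 22, -21) + (-1, +5, -2) → (6, 27, -23)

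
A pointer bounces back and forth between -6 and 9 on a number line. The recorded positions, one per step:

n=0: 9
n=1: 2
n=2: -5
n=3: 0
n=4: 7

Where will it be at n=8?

The value reflects between -6 and 9, moving 7 per step.
  step 5: 7 → 4
  step 6: 4 → -3
  step 7: -3 → -2
  step 8: -2 → 5

5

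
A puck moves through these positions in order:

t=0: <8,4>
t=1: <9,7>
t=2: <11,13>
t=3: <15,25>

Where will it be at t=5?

<39,97>

The jumps are <+1,+3>, <+2,+6>, <+4,+12> — a geometric progression with ratio 2.
step 4: <15,25> + <+8,+24> → <23,49>
step 5: <23,49> + <+16,+48> → <39,97>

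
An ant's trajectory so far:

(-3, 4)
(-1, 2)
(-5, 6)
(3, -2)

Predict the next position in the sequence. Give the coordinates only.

The jumps are (+2, -2), (-4, +4), (+8, -8) — a geometric progression with ratio -2.
step 4: (3, -2) + (-16, +16) → (-13, 14)

(-13, 14)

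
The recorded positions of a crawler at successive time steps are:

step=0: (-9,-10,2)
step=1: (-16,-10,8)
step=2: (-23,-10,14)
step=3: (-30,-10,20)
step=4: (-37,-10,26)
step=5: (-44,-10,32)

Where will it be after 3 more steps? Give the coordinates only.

(-65,-10,50)

Each step adds (-7,+0,+6) to the position.
step 6: (-44,-10,32) + (-7,+0,+6) → (-51,-10,38)
step 7: (-51,-10,38) + (-7,+0,+6) → (-58,-10,44)
step 8: (-58,-10,44) + (-7,+0,+6) → (-65,-10,50)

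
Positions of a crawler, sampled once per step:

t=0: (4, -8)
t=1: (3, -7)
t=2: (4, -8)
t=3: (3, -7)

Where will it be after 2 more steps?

Consecutive displacements (-1, +1), (+1, -1), (-1, +1) scale by a factor of -1 each step.
step 4: (3, -7) + (+1, -1) → (4, -8)
step 5: (4, -8) + (-1, +1) → (3, -7)

(3, -7)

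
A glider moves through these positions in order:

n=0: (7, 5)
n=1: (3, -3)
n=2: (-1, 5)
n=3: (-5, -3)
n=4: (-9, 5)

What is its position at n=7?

(-21, -3)

First: linear, -4 per step → -21 at step 7.
Second: cycles through 5, -3 every 2 steps. Step 7 lands at position 1 of the cycle → -3.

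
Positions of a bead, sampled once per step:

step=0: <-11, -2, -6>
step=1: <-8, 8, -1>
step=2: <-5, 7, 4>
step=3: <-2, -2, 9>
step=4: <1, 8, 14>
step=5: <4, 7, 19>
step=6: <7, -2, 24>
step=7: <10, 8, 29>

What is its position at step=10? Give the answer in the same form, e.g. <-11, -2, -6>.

<19, 8, 44>

First: linear, +3 per step → 19 at step 10.
Second: cycles through -2, 8, 7 every 3 steps. Step 10 lands at position 1 of the cycle → 8.
Third: linear, +5 per step → 44 at step 10.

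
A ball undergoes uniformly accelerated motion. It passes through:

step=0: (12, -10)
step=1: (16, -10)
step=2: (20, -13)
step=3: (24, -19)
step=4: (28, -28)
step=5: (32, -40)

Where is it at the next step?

Successive displacements: (+4, +0), (+4, -3), (+4, -6), (+4, -9), (+4, -12) — each changes by (+0, -3).
step 6: (32, -40) + (+4, -15) → (36, -55)

(36, -55)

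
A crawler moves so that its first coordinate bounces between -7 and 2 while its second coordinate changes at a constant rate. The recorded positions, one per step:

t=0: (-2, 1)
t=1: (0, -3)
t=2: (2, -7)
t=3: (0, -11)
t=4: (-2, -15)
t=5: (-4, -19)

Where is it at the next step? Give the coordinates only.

(-6, -23)

The first coordinate reflects between -7 and 2, moving 2 per step.
  step 6: -4 → -6
The second coordinate changes by -4 each step: at step 6 it is -23.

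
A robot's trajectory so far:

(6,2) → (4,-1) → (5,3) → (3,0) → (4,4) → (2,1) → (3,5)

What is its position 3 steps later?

(0,3)

The moves between consecutive positions are (-2,-3), (+1,+4), (-2,-3), (+1,+4), (-2,-3), (+1,+4); they repeat the 2-cycle [(-2,-3), (+1,+4)].
step 7: apply (-2,-3) → (1,2)
step 8: apply (+1,+4) → (2,6)
step 9: apply (-2,-3) → (0,3)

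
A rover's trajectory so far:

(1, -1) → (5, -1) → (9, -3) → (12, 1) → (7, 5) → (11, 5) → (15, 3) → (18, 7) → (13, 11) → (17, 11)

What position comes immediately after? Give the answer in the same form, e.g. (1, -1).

The moves between consecutive positions are (+4, +0), (+4, -2), (+3, +4), (-5, +4), (+4, +0), (+4, -2), (+3, +4), (-5, +4), (+4, +0); they repeat the 4-cycle [(+4, +0), (+4, -2), (+3, +4), (-5, +4)].
step 10: apply (+4, -2) → (21, 9)

(21, 9)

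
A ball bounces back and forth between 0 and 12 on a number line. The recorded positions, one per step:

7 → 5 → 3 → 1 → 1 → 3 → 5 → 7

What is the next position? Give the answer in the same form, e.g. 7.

9

The value travels 2 per step and bounces off the walls at 0 and 12.
  step 8: 7 → 9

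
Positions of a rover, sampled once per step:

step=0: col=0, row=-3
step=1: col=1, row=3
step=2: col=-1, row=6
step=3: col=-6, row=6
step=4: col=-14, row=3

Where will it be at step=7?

Successive displacements: (+1, +6), (-2, +3), (-5, +0), (-8, -3) — each changes by (-3, -3).
step 5: col=-14, row=3 + (-11, -6) → col=-25, row=-3
step 6: col=-25, row=-3 + (-14, -9) → col=-39, row=-12
step 7: col=-39, row=-12 + (-17, -12) → col=-56, row=-24

col=-56, row=-24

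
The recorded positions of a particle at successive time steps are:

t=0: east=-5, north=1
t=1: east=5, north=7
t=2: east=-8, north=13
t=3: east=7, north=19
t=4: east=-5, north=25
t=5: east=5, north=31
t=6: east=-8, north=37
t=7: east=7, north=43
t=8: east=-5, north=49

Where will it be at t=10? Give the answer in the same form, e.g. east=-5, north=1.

East: cycles through -5, 5, -8, 7 every 4 steps. Step 10 lands at position 2 of the cycle → -8.
North: linear, +6 per step → 61 at step 10.

east=-8, north=61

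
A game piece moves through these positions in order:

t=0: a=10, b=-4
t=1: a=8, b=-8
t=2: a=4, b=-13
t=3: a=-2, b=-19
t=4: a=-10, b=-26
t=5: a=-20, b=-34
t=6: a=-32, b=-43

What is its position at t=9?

a=-80, b=-76

Taking differences between consecutive positions: (-2, -4), (-4, -5), (-6, -6), (-8, -7), (-10, -8), (-12, -9). These grow by (-2, -1) each step.
step 7: a=-32, b=-43 + (-14, -10) → a=-46, b=-53
step 8: a=-46, b=-53 + (-16, -11) → a=-62, b=-64
step 9: a=-62, b=-64 + (-18, -12) → a=-80, b=-76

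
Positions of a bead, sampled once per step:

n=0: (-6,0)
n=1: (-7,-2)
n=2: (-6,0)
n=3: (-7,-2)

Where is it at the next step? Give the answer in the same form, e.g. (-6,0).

Consecutive displacements (-1,-2), (+1,+2), (-1,-2) scale by a factor of -1 each step.
step 4: (-7,-2) + (+1,+2) → (-6,0)

(-6,0)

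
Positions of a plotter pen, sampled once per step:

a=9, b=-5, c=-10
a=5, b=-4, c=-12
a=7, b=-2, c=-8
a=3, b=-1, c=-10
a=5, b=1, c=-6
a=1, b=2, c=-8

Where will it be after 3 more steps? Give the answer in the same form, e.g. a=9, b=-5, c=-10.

a=1, b=7, c=-2

Differencing gives (-4, +1, -2), (+2, +2, +4), (-4, +1, -2), (+2, +2, +4), (-4, +1, -2). This is the pattern (-4, +1, -2), (+2, +2, +4) repeated.
step 6: apply (+2, +2, +4) → a=3, b=4, c=-4
step 7: apply (-4, +1, -2) → a=-1, b=5, c=-6
step 8: apply (+2, +2, +4) → a=1, b=7, c=-2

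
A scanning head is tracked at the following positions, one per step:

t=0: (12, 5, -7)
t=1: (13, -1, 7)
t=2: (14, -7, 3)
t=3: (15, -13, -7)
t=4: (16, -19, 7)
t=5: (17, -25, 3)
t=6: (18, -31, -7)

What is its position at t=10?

First: linear, +1 per step → 22 at step 10.
Second: linear, -6 per step → -55 at step 10.
Third: cycles through -7, 7, 3 every 3 steps. Step 10 lands at position 1 of the cycle → 7.

(22, -55, 7)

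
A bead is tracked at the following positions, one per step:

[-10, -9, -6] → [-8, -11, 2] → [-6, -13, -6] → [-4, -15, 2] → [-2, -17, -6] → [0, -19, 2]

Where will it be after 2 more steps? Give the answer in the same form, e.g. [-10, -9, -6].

[4, -23, 2]

First: linear, +2 per step → 4 at step 7.
Second: linear, -2 per step → -23 at step 7.
Third: cycles through -6, 2 every 2 steps. Step 7 lands at position 1 of the cycle → 2.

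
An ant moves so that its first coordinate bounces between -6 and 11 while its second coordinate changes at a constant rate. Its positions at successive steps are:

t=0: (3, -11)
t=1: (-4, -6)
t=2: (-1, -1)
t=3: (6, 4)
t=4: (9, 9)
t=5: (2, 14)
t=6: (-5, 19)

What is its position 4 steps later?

The first coordinate reflects between -6 and 11, moving 7 per step.
  step 7: -5 → 0
  step 8: 0 → 7
  step 9: 7 → 8
  step 10: 8 → 1
The second coordinate changes by +5 each step: at step 10 it is 39.

(1, 39)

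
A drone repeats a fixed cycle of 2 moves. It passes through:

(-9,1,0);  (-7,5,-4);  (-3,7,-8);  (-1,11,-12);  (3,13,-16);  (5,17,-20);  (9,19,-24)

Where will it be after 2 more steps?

The moves between consecutive positions are (+2,+4,-4), (+4,+2,-4), (+2,+4,-4), (+4,+2,-4), (+2,+4,-4), (+4,+2,-4); they repeat the 2-cycle [(+2,+4,-4), (+4,+2,-4)].
step 7: apply (+2,+4,-4) → (11,23,-28)
step 8: apply (+4,+2,-4) → (15,25,-32)

(15,25,-32)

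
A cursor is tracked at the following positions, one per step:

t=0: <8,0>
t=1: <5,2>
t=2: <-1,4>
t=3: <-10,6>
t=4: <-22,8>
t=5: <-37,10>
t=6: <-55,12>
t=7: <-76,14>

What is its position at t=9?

<-127,18>

Successive displacements: <-3,+2>, <-6,+2>, <-9,+2>, <-12,+2>, <-15,+2>, <-18,+2>, <-21,+2> — each changes by <-3,+0>.
step 8: <-76,14> + <-24,+2> → <-100,16>
step 9: <-100,16> + <-27,+2> → <-127,18>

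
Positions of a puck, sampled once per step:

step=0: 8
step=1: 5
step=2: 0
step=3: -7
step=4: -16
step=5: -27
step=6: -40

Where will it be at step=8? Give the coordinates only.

-72

Successive displacements: -3, -5, -7, -9, -11, -13 — each changes by -2.
step 7: -40 − 15 → -55
step 8: -55 − 17 → -72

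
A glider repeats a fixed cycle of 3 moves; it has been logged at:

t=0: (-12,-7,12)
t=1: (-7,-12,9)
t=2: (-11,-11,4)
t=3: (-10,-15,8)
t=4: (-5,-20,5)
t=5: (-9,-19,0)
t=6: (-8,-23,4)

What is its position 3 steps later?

The moves between consecutive positions are (+5,-5,-3), (-4,+1,-5), (+1,-4,+4), (+5,-5,-3), (-4,+1,-5), (+1,-4,+4); they repeat the 3-cycle [(+5,-5,-3), (-4,+1,-5), (+1,-4,+4)].
step 7: apply (+5,-5,-3) → (-3,-28,1)
step 8: apply (-4,+1,-5) → (-7,-27,-4)
step 9: apply (+1,-4,+4) → (-6,-31,0)

(-6,-31,0)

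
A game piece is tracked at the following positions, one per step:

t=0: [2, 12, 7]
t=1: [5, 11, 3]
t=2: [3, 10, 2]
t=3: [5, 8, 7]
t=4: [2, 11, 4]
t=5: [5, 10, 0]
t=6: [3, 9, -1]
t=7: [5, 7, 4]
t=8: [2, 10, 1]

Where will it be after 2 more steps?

The moves between consecutive positions are [+3, -1, -4], [-2, -1, -1], [+2, -2, +5], [-3, +3, -3], [+3, -1, -4], [-2, -1, -1], [+2, -2, +5], [-3, +3, -3]; they repeat the 4-cycle [[+3, -1, -4], [-2, -1, -1], [+2, -2, +5], [-3, +3, -3]].
step 9: apply [+3, -1, -4] → [5, 9, -3]
step 10: apply [-2, -1, -1] → [3, 8, -4]

[3, 8, -4]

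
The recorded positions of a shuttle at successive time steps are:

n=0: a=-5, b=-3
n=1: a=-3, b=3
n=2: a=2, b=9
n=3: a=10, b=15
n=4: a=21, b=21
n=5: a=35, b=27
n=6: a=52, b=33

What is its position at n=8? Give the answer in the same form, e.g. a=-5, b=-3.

First differences are (+2,+6), (+5,+6), (+8,+6), (+11,+6), (+14,+6), (+17,+6); their common second difference is (+3,+0) (constant acceleration).
step 7: a=52, b=33 + (+20,+6) → a=72, b=39
step 8: a=72, b=39 + (+23,+6) → a=95, b=45

a=95, b=45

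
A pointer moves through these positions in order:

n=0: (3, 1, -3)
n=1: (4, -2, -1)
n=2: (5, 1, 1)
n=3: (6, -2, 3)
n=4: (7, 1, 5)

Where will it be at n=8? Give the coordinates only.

The first coordinate changes by +1 each step, so at step 8 it is 3 + 8·(1) = 11.
The second coordinate repeats the cycle [1, -2] with period 2; step 8 mod 2 = 0, giving 1.
The third coordinate changes by +2 each step, so at step 8 it is -3 + 8·(2) = 13.

(11, 1, 13)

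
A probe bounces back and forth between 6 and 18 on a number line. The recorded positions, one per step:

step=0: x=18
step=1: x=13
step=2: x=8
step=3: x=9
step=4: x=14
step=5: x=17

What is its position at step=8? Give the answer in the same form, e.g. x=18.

x=10

The value reflects between 6 and 18, moving 5 per step.
  step 6: 17 → 12
  step 7: 12 → 7
  step 8: 7 → 10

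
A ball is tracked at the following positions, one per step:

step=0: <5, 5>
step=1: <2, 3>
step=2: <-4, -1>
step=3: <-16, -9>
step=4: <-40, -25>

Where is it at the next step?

Consecutive displacements <-3, -2>, <-6, -4>, <-12, -8>, <-24, -16> scale by a factor of 2 each step.
step 5: <-40, -25> + <-48, -32> → <-88, -57>

<-88, -57>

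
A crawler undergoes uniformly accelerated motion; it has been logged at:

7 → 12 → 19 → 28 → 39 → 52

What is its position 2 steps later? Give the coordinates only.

84

First differences are +5, +7, +9, +11, +13; their common second difference is +2 (constant acceleration).
step 6: 52 + 15 → 67
step 7: 67 + 17 → 84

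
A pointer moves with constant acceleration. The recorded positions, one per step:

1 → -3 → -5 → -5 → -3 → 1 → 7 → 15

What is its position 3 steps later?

51

First differences are -4, -2, +0, +2, +4, +6, +8; their common second difference is +2 (constant acceleration).
step 8: 15 + 10 → 25
step 9: 25 + 12 → 37
step 10: 37 + 14 → 51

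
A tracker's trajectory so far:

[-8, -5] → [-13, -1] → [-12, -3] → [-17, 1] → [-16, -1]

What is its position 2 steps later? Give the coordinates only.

[-20, 1]

Step-to-step displacements: [-5, +4], [+1, -2], [-5, +4], [+1, -2] — a repeating cycle of length 2.
step 5: apply [-5, +4] → [-21, 3]
step 6: apply [+1, -2] → [-20, 1]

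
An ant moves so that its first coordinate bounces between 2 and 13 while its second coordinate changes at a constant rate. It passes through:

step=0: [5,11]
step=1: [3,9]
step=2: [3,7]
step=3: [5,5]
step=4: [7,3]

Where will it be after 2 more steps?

The first coordinate reflects between 2 and 13, moving 2 per step.
  step 5: 7 → 9
  step 6: 9 → 11
The second coordinate changes by -2 each step: at step 6 it is -1.

[11,-1]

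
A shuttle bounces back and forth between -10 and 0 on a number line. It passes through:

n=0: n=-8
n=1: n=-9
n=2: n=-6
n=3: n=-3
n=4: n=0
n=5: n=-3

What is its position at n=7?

n=-9

The value travels 3 per step and bounces off the walls at -10 and 0.
  step 6: -3 → -6
  step 7: -6 → -9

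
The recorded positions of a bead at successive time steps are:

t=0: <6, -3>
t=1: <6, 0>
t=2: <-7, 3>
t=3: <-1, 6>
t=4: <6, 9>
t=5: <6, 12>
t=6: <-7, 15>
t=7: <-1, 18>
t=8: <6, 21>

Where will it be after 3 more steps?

First: cycles through 6, 6, -7, -1 every 4 steps. Step 11 lands at position 3 of the cycle → -1.
Second: linear, +3 per step → 30 at step 11.

<-1, 30>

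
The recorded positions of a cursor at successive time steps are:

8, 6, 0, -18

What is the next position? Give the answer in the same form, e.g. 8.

-72

Consecutive displacements -2, -6, -18 scale by a factor of 3 each step.
step 4: -18 − 54 → -72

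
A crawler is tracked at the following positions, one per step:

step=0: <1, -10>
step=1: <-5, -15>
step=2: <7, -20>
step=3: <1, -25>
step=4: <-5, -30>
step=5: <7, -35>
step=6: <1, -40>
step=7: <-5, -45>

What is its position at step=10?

<-5, -60>

First: cycles through 1, -5, 7 every 3 steps. Step 10 lands at position 1 of the cycle → -5.
Second: linear, -5 per step → -60 at step 10.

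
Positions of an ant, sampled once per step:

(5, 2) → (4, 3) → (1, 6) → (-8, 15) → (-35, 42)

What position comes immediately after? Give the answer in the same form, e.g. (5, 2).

(-116, 123)

The jumps are (-1, +1), (-3, +3), (-9, +9), (-27, +27) — a geometric progression with ratio 3.
step 5: (-35, 42) + (-81, +81) → (-116, 123)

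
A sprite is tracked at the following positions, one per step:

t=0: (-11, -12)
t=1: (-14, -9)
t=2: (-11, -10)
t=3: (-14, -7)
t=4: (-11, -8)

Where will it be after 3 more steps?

(-14, -3)

The moves between consecutive positions are (-3, +3), (+3, -1), (-3, +3), (+3, -1); they repeat the 2-cycle [(-3, +3), (+3, -1)].
step 5: apply (-3, +3) → (-14, -5)
step 6: apply (+3, -1) → (-11, -6)
step 7: apply (-3, +3) → (-14, -3)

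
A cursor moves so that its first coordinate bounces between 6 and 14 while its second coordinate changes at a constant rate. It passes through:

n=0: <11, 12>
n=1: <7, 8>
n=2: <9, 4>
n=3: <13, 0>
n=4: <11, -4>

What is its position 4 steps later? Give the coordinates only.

<11, -20>

The first coordinate travels 4 per step and bounces off the walls at 6 and 14.
  step 5: 11 → 7
  step 6: 7 → 9
  step 7: 9 → 13
  step 8: 13 → 11
The second coordinate changes by -4 each step: at step 8 it is -20.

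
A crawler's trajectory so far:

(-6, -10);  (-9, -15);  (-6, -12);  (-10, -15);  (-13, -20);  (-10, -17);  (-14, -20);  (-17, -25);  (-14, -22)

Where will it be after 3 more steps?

The moves between consecutive positions are (-3, -5), (+3, +3), (-4, -3), (-3, -5), (+3, +3), (-4, -3), (-3, -5), (+3, +3); they repeat the 3-cycle [(-3, -5), (+3, +3), (-4, -3)].
step 9: apply (-4, -3) → (-18, -25)
step 10: apply (-3, -5) → (-21, -30)
step 11: apply (+3, +3) → (-18, -27)

(-18, -27)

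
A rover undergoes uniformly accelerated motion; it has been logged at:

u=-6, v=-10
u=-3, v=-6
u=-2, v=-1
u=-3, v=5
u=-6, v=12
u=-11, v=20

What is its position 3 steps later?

u=-38, v=50

First differences are (+3,+4), (+1,+5), (-1,+6), (-3,+7), (-5,+8); their common second difference is (-2,+1) (constant acceleration).
step 6: u=-11, v=20 + (-7,+9) → u=-18, v=29
step 7: u=-18, v=29 + (-9,+10) → u=-27, v=39
step 8: u=-27, v=39 + (-11,+11) → u=-38, v=50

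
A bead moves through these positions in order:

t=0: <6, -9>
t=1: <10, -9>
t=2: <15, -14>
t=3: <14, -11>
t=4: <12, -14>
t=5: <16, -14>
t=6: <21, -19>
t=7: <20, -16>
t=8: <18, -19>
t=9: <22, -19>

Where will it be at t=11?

<26, -21>

Differencing gives <+4, +0>, <+5, -5>, <-1, +3>, <-2, -3>, <+4, +0>, <+5, -5>, <-1, +3>, <-2, -3>, <+4, +0>. This is the pattern <+4, +0>, <+5, -5>, <-1, +3>, <-2, -3> repeated.
step 10: apply <+5, -5> → <27, -24>
step 11: apply <-1, +3> → <26, -21>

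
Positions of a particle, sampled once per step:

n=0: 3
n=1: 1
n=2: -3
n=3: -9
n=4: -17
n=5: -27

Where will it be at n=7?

-53

Taking differences between consecutive positions: -2, -4, -6, -8, -10. These grow by -2 each step.
step 6: -27 − 12 → -39
step 7: -39 − 14 → -53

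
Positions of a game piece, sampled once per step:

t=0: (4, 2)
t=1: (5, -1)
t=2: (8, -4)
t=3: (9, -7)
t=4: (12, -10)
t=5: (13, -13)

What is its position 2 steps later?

Differencing gives (+1, -3), (+3, -3), (+1, -3), (+3, -3), (+1, -3). This is the pattern (+1, -3), (+3, -3) repeated.
step 6: apply (+3, -3) → (16, -16)
step 7: apply (+1, -3) → (17, -19)

(17, -19)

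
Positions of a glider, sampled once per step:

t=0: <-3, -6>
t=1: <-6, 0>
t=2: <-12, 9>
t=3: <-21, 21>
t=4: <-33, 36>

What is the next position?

<-48, 54>

First differences are <-3, +6>, <-6, +9>, <-9, +12>, <-12, +15>; their common second difference is <-3, +3> (constant acceleration).
step 5: <-33, 36> + <-15, +18> → <-48, 54>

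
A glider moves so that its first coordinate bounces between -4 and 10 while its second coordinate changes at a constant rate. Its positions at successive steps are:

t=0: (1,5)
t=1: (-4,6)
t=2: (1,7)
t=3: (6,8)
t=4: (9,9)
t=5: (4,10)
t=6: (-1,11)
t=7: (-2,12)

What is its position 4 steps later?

The first coordinate travels 5 per step and bounces off the walls at -4 and 10.
  step 8: -2 → 3
  step 9: 3 → 8
  step 10: 8 → 7
  step 11: 7 → 2
The second coordinate changes by +1 each step: at step 11 it is 16.

(2,16)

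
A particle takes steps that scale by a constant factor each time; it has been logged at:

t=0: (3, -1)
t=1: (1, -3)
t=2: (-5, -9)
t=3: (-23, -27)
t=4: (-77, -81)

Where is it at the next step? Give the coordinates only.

(-239, -243)

Consecutive displacements (-2, -2), (-6, -6), (-18, -18), (-54, -54) scale by a factor of 3 each step.
step 5: (-77, -81) + (-162, -162) → (-239, -243)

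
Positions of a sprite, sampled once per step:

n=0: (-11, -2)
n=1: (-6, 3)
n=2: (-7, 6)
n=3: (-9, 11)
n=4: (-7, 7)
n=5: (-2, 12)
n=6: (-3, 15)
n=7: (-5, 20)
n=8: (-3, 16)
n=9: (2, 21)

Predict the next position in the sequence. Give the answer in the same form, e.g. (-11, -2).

(1, 24)

The moves between consecutive positions are (+5, +5), (-1, +3), (-2, +5), (+2, -4), (+5, +5), (-1, +3), (-2, +5), (+2, -4), (+5, +5); they repeat the 4-cycle [(+5, +5), (-1, +3), (-2, +5), (+2, -4)].
step 10: apply (-1, +3) → (1, 24)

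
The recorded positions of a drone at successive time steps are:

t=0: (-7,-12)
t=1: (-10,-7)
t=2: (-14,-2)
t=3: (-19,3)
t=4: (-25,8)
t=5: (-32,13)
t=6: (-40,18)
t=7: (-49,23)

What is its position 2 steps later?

First differences are (-3,+5), (-4,+5), (-5,+5), (-6,+5), (-7,+5), (-8,+5), (-9,+5); their common second difference is (-1,+0) (constant acceleration).
step 8: (-49,23) + (-10,+5) → (-59,28)
step 9: (-59,28) + (-11,+5) → (-70,33)

(-70,33)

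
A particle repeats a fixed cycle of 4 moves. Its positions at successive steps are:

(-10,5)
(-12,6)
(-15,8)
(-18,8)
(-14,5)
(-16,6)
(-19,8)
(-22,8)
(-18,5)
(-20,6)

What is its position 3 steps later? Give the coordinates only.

The moves between consecutive positions are (-2,+1), (-3,+2), (-3,+0), (+4,-3), (-2,+1), (-3,+2), (-3,+0), (+4,-3), (-2,+1); they repeat the 4-cycle [(-2,+1), (-3,+2), (-3,+0), (+4,-3)].
step 10: apply (-3,+2) → (-23,8)
step 11: apply (-3,+0) → (-26,8)
step 12: apply (+4,-3) → (-22,5)

(-22,5)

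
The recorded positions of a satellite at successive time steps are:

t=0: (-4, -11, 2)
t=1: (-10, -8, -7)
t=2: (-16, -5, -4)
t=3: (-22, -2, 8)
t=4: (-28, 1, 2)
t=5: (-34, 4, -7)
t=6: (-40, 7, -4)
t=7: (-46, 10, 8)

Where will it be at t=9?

(-58, 16, -7)

First: linear, -6 per step → -58 at step 9.
Second: linear, +3 per step → 16 at step 9.
Third: cycles through 2, -7, -4, 8 every 4 steps. Step 9 lands at position 1 of the cycle → -7.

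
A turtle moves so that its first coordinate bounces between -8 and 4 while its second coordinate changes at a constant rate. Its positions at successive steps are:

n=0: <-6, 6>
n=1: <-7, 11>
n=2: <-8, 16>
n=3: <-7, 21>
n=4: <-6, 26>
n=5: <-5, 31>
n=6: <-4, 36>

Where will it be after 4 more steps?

The first coordinate reflects between -8 and 4, moving 1 per step.
  step 7: -4 → -3
  step 8: -3 → -2
  step 9: -2 → -1
  step 10: -1 → 0
The second coordinate changes by +5 each step: at step 10 it is 56.

<0, 56>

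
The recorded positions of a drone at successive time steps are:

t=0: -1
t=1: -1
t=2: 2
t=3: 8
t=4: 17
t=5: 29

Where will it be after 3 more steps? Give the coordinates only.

83

Taking differences between consecutive positions: +0, +3, +6, +9, +12. These grow by +3 each step.
step 6: 29 + 15 → 44
step 7: 44 + 18 → 62
step 8: 62 + 21 → 83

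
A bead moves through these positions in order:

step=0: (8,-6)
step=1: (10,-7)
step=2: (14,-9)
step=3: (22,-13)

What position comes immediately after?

(38,-21)

The jumps are (+2,-1), (+4,-2), (+8,-4) — a geometric progression with ratio 2.
step 4: (22,-13) + (+16,-8) → (38,-21)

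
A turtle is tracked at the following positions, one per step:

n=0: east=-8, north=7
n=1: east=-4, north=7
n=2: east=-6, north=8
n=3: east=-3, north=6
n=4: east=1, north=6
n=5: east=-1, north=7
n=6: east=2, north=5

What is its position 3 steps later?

Differencing gives (+4,+0), (-2,+1), (+3,-2), (+4,+0), (-2,+1), (+3,-2). This is the pattern (+4,+0), (-2,+1), (+3,-2) repeated.
step 7: apply (+4,+0) → east=6, north=5
step 8: apply (-2,+1) → east=4, north=6
step 9: apply (+3,-2) → east=7, north=4

east=7, north=4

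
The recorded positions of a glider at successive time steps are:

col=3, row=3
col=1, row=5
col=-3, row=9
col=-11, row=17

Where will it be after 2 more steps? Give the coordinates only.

col=-59, row=65

Consecutive displacements (-2, +2), (-4, +4), (-8, +8) scale by a factor of 2 each step.
step 4: col=-11, row=17 + (-16, +16) → col=-27, row=33
step 5: col=-27, row=33 + (-32, +32) → col=-59, row=65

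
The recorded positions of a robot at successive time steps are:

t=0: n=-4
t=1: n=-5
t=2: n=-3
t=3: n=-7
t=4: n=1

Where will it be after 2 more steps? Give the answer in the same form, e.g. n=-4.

n=17

The jumps are -1, +2, -4, +8 — a geometric progression with ratio -2.
step 5: 1 − 16 → n=-15
step 6: -15 + 32 → n=17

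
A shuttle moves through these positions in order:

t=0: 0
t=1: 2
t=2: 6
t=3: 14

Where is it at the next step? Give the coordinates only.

30

Consecutive displacements +2, +4, +8 scale by a factor of 2 each step.
step 4: 14 + 16 → 30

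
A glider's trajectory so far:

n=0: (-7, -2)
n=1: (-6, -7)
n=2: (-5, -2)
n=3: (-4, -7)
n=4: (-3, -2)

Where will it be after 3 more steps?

(0, -7)

First: linear, +1 per step → 0 at step 7.
Second: cycles through -2, -7 every 2 steps. Step 7 lands at position 1 of the cycle → -7.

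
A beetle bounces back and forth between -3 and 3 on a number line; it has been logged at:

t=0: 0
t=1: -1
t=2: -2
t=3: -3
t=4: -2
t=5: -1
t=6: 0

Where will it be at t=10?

2

The value travels 1 per step and bounces off the walls at -3 and 3.
  step 7: 0 → 1
  step 8: 1 → 2
  step 9: 2 → 3
  step 10: 3 → 2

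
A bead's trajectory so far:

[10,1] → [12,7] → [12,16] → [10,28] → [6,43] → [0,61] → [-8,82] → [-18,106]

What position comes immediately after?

First differences are [+2,+6], [+0,+9], [-2,+12], [-4,+15], [-6,+18], [-8,+21], [-10,+24]; their common second difference is [-2,+3] (constant acceleration).
step 8: [-18,106] + [-12,+27] → [-30,133]

[-30,133]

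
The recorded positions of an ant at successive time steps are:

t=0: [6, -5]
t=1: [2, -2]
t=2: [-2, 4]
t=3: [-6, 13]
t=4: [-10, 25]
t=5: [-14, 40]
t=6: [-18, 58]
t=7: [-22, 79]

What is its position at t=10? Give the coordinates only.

[-34, 160]

Successive displacements: [-4, +3], [-4, +6], [-4, +9], [-4, +12], [-4, +15], [-4, +18], [-4, +21] — each changes by [+0, +3].
step 8: [-22, 79] + [-4, +24] → [-26, 103]
step 9: [-26, 103] + [-4, +27] → [-30, 130]
step 10: [-30, 130] + [-4, +30] → [-34, 160]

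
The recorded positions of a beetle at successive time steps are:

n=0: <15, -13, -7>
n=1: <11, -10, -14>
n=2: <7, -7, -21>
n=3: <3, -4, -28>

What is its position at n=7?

<-13, 8, -56>

The position changes by <-4, +3, -7> every step.
step 4: <3, -4, -28> + <-4, +3, -7> → <-1, -1, -35>
step 5: <-1, -1, -35> + <-4, +3, -7> → <-5, 2, -42>
step 6: <-5, 2, -42> + <-4, +3, -7> → <-9, 5, -49>
step 7: <-9, 5, -49> + <-4, +3, -7> → <-13, 8, -56>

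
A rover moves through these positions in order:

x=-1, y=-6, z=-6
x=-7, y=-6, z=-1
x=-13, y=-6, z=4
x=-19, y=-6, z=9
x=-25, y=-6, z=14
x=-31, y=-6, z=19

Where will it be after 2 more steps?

Each step adds (-6,+0,+5) to the position.
step 6: x=-31, y=-6, z=19 + (-6,+0,+5) → x=-37, y=-6, z=24
step 7: x=-37, y=-6, z=24 + (-6,+0,+5) → x=-43, y=-6, z=29

x=-43, y=-6, z=29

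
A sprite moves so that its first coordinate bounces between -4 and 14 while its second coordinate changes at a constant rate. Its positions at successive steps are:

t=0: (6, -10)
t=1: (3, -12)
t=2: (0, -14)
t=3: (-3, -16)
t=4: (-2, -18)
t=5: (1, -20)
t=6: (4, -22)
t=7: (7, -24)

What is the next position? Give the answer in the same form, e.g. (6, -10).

(10, -26)

The first coordinate reflects between -4 and 14, moving 3 per step.
  step 8: 7 → 10
The second coordinate changes by -2 each step: at step 8 it is -26.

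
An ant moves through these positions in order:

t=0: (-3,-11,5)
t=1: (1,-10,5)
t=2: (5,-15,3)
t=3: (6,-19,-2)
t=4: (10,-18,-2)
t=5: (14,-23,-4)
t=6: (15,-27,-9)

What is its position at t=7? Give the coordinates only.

Step-to-step displacements: (+4,+1,+0), (+4,-5,-2), (+1,-4,-5), (+4,+1,+0), (+4,-5,-2), (+1,-4,-5) — a repeating cycle of length 3.
step 7: apply (+4,+1,+0) → (19,-26,-9)

(19,-26,-9)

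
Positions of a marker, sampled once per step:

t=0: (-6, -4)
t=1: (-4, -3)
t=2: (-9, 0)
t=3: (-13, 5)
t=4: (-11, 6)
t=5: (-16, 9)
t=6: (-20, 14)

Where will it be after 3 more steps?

The moves between consecutive positions are (+2, +1), (-5, +3), (-4, +5), (+2, +1), (-5, +3), (-4, +5); they repeat the 3-cycle [(+2, +1), (-5, +3), (-4, +5)].
step 7: apply (+2, +1) → (-18, 15)
step 8: apply (-5, +3) → (-23, 18)
step 9: apply (-4, +5) → (-27, 23)

(-27, 23)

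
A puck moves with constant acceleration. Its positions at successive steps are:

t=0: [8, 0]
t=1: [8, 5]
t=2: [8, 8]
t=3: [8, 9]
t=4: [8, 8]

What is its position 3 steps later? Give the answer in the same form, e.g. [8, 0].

Successive displacements: [+0, +5], [+0, +3], [+0, +1], [+0, -1] — each changes by [+0, -2].
step 5: [8, 8] + [+0, -3] → [8, 5]
step 6: [8, 5] + [+0, -5] → [8, 0]
step 7: [8, 0] + [+0, -7] → [8, -7]

[8, -7]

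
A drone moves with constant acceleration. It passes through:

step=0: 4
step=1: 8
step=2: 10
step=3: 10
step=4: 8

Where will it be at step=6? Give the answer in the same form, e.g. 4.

-2

First differences are +4, +2, +0, -2; their common second difference is -2 (constant acceleration).
step 5: 8 − 4 → 4
step 6: 4 − 6 → -2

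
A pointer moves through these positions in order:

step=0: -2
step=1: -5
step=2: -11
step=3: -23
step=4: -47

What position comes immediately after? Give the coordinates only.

-95

Consecutive displacements -3, -6, -12, -24 scale by a factor of 2 each step.
step 5: -47 − 48 → -95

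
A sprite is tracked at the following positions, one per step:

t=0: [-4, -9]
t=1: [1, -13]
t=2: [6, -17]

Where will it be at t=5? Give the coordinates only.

[21, -29]

Constant displacement of [+5, -4] per step.
step 3: [6, -17] + [+5, -4] → [11, -21]
step 4: [11, -21] + [+5, -4] → [16, -25]
step 5: [16, -25] + [+5, -4] → [21, -29]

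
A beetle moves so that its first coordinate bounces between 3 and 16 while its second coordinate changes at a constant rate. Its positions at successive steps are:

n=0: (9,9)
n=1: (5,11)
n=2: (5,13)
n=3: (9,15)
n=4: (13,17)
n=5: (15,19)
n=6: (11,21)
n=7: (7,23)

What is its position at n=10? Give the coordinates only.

(11,29)

The first coordinate reflects between 3 and 16, moving 4 per step.
  step 8: 7 → 3
  step 9: 3 → 7
  step 10: 7 → 11
The second coordinate changes by +2 each step: at step 10 it is 29.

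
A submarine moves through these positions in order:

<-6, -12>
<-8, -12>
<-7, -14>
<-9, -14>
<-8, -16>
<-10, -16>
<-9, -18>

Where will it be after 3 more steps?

Differencing gives <-2, +0>, <+1, -2>, <-2, +0>, <+1, -2>, <-2, +0>, <+1, -2>. This is the pattern <-2, +0>, <+1, -2> repeated.
step 7: apply <-2, +0> → <-11, -18>
step 8: apply <+1, -2> → <-10, -20>
step 9: apply <-2, +0> → <-12, -20>

<-12, -20>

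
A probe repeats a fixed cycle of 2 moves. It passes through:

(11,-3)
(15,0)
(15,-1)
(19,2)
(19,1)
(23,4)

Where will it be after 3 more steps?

Step-to-step displacements: (+4,+3), (+0,-1), (+4,+3), (+0,-1), (+4,+3) — a repeating cycle of length 2.
step 6: apply (+0,-1) → (23,3)
step 7: apply (+4,+3) → (27,6)
step 8: apply (+0,-1) → (27,5)

(27,5)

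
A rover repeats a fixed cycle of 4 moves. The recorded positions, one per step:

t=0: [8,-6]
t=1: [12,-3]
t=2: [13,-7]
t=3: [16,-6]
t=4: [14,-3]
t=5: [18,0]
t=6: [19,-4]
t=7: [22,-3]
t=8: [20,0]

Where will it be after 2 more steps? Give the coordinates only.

Step-to-step displacements: [+4,+3], [+1,-4], [+3,+1], [-2,+3], [+4,+3], [+1,-4], [+3,+1], [-2,+3] — a repeating cycle of length 4.
step 9: apply [+4,+3] → [24,3]
step 10: apply [+1,-4] → [25,-1]

[25,-1]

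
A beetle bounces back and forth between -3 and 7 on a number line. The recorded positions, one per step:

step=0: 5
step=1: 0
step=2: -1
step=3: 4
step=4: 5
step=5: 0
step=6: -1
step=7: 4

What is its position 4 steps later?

The value reflects between -3 and 7, moving 5 per step.
  step 8: 4 → 5
  step 9: 5 → 0
  step 10: 0 → -1
  step 11: -1 → 4

4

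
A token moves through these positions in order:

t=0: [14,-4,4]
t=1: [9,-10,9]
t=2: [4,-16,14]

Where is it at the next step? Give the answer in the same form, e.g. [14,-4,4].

[-1,-22,19]

Constant displacement of [-5,-6,+5] per step.
step 3: [4,-16,14] + [-5,-6,+5] → [-1,-22,19]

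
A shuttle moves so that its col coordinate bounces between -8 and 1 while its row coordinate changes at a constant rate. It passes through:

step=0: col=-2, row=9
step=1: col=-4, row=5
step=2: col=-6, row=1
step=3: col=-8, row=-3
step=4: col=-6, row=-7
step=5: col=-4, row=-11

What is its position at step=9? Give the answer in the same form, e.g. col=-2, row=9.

col=-2, row=-27

The col coordinate travels 2 per step and bounces off the walls at -8 and 1.
  step 6: -4 → -2
  step 7: -2 → 0
  step 8: 0 → 0
  step 9: 0 → -2
The row coordinate changes by -4 each step: at step 9 it is -27.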